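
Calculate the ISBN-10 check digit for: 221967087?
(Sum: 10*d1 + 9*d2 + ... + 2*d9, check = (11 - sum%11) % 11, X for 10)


Weighted sum: 218
218 mod 11 = 9

Check digit: 2


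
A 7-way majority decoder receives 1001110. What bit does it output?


Ones: 4 out of 7
Threshold: 4

1 (4/7 voted 1)


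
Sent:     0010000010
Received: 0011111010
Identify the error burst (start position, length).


XOR: 0001111000

Burst at position 3, length 4


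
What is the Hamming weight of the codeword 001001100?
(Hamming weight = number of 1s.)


Counting 1s in 001001100

3


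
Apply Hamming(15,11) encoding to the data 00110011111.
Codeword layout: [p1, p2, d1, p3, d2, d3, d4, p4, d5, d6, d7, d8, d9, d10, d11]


Parity bits: p1=0, p2=1, p3=0, p4=1

010001110011111


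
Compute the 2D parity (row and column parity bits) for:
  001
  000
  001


Row parities: 101
Column parities: 000

Row P: 101, Col P: 000, Corner: 0


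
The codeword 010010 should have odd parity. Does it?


Number of 1s: 2

No, parity error (2 ones)


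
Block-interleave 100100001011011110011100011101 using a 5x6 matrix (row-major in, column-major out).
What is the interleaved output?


Matrix:
  100100
  001011
  011110
  011100
  011101
Read columns: 100000011101111101110110001001

100000011101111101110110001001


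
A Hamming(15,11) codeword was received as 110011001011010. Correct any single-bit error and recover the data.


Syndrome = 0: no error detected

Data: 01101011010 (no errors)


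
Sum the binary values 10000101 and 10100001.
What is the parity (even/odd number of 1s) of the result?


10000101 = 133
10100001 = 161
Sum = 294 = 100100110
1s count = 4

even parity (4 ones in 100100110)


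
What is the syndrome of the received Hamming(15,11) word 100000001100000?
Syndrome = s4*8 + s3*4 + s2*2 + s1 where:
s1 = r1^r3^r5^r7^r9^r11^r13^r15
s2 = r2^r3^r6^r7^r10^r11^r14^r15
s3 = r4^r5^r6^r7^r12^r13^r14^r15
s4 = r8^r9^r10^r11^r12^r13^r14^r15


s1=0, s2=1, s3=0, s4=0

Syndrome = 2 (error at position 2)


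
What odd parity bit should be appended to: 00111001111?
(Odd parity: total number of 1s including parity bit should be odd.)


Number of 1s in data: 7
Parity bit: 0

0


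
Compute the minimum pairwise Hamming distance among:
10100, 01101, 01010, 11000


Comparing all pairs, minimum distance: 2
Can detect 1 errors, correct 0 errors

2


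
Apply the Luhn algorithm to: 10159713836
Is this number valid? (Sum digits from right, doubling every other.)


Luhn sum = 44
44 mod 10 = 4

Invalid (Luhn sum mod 10 = 4)


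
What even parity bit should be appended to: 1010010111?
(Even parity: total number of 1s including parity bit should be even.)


Number of 1s in data: 6
Parity bit: 0

0


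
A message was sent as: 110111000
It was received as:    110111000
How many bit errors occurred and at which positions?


XOR: 000000000

0 errors (received matches sent)


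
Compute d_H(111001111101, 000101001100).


XOR: 111100110001
Count of 1s: 7

7


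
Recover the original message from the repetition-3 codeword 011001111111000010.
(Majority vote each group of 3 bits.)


Groups: 011, 001, 111, 111, 000, 010
Majority votes: 101100

101100


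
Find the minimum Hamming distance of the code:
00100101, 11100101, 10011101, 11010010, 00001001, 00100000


Comparing all pairs, minimum distance: 2
Can detect 1 errors, correct 0 errors

2


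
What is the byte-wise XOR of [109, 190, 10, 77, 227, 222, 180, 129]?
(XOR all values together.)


XOR chain: 109 ^ 190 ^ 10 ^ 77 ^ 227 ^ 222 ^ 180 ^ 129 = 156

156


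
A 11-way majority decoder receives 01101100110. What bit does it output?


Ones: 6 out of 11
Threshold: 6

1 (6/11 voted 1)


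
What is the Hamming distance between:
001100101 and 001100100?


XOR: 000000001
Count of 1s: 1

1


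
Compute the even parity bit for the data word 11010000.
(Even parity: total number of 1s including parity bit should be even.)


Number of 1s in data: 3
Parity bit: 1

1


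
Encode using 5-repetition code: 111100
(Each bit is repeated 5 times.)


Each bit -> 5 copies

111111111111111111110000000000


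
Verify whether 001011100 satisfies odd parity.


Number of 1s: 4

No, parity error (4 ones)


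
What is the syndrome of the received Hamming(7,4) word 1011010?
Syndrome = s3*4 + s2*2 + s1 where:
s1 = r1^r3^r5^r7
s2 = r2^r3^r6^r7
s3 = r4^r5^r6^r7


s1=0, s2=0, s3=0

Syndrome = 0 (no error)


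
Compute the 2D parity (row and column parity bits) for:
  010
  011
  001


Row parities: 101
Column parities: 000

Row P: 101, Col P: 000, Corner: 0


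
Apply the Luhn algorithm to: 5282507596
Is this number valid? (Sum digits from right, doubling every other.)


Luhn sum = 38
38 mod 10 = 8

Invalid (Luhn sum mod 10 = 8)


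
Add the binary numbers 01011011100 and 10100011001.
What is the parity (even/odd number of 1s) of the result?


01011011100 = 732
10100011001 = 1305
Sum = 2037 = 11111110101
1s count = 9

odd parity (9 ones in 11111110101)


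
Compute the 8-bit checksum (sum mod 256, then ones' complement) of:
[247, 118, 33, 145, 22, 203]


Sum = 768 mod 256 = 0
Complement = 255

255


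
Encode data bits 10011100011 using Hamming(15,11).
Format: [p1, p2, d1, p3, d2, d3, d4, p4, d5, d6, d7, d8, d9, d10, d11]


Parity bits: p1=0, p2=1, p3=1, p4=0

011100101100011


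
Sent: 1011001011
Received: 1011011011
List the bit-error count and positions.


XOR: 0000010000

1 error(s) at position(s): 5


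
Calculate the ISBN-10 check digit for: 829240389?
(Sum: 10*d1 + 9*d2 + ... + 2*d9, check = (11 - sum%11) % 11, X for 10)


Weighted sum: 262
262 mod 11 = 9

Check digit: 2


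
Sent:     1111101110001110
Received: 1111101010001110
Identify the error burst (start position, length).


XOR: 0000000100000000

Burst at position 7, length 1


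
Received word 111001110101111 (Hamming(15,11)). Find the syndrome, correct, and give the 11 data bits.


Syndrome = 3: error at position 3

Data: 00110101111 (corrected bit 3)


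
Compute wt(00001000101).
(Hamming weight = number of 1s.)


Counting 1s in 00001000101

3


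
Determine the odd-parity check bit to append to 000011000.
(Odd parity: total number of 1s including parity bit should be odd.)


Number of 1s in data: 2
Parity bit: 1

1


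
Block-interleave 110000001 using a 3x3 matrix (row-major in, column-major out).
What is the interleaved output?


Matrix:
  110
  000
  001
Read columns: 100100001

100100001


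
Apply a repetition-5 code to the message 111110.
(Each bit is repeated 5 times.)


Each bit -> 5 copies

111111111111111111111111100000


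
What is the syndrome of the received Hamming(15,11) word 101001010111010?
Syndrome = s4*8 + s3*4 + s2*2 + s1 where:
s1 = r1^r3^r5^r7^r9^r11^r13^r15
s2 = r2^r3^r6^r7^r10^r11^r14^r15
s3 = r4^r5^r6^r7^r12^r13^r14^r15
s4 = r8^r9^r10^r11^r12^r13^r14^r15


s1=1, s2=1, s3=1, s4=1

Syndrome = 15 (error at position 15)


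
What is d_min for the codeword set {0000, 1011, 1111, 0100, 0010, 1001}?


Comparing all pairs, minimum distance: 1
Can detect 0 errors, correct 0 errors

1


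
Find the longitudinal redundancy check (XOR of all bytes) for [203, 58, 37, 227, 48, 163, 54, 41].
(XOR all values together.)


XOR chain: 203 ^ 58 ^ 37 ^ 227 ^ 48 ^ 163 ^ 54 ^ 41 = 187

187


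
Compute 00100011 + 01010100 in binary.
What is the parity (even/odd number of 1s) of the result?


00100011 = 35
01010100 = 84
Sum = 119 = 1110111
1s count = 6

even parity (6 ones in 1110111)


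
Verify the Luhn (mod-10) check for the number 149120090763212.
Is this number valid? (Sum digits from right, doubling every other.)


Luhn sum = 54
54 mod 10 = 4

Invalid (Luhn sum mod 10 = 4)


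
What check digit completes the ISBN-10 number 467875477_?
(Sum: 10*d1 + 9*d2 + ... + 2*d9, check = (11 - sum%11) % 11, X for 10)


Weighted sum: 324
324 mod 11 = 5

Check digit: 6


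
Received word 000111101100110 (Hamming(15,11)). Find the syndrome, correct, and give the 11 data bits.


Syndrome = 0: no error detected

Data: 01111100110 (no errors)


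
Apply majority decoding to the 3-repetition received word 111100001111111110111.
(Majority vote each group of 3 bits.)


Groups: 111, 100, 001, 111, 111, 110, 111
Majority votes: 1001111

1001111


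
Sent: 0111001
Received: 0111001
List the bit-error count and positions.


XOR: 0000000

0 errors (received matches sent)


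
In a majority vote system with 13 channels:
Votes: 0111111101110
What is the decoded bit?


Ones: 10 out of 13
Threshold: 7

1 (10/13 voted 1)


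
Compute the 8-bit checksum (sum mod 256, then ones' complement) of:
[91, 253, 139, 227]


Sum = 710 mod 256 = 198
Complement = 57

57


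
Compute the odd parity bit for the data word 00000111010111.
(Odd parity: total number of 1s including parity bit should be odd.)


Number of 1s in data: 7
Parity bit: 0

0


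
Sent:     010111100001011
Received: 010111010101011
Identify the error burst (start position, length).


XOR: 000000110100000

Burst at position 6, length 4


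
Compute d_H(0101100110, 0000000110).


XOR: 0101100000
Count of 1s: 3

3


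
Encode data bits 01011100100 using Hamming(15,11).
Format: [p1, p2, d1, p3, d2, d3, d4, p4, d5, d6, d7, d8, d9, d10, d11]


Parity bits: p1=0, p2=0, p3=1, p4=1

000110111100100


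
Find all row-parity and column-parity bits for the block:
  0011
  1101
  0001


Row parities: 011
Column parities: 1111

Row P: 011, Col P: 1111, Corner: 0


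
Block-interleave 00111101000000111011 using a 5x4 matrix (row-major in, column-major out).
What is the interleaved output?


Matrix:
  0011
  1101
  0000
  0011
  1011
Read columns: 01001010001001111011

01001010001001111011


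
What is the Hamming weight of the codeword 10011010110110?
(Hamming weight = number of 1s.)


Counting 1s in 10011010110110

8


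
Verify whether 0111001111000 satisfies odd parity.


Number of 1s: 7

Yes, parity is correct (7 ones)


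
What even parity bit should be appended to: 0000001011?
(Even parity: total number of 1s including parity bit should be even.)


Number of 1s in data: 3
Parity bit: 1

1


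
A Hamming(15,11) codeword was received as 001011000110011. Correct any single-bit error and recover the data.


Syndrome = 0: no error detected

Data: 11100110011 (no errors)


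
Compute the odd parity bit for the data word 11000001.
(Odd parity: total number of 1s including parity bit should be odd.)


Number of 1s in data: 3
Parity bit: 0

0


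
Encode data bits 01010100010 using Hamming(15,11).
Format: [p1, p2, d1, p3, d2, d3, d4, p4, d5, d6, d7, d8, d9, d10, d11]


Parity bits: p1=0, p2=1, p3=1, p4=0

010110100100010


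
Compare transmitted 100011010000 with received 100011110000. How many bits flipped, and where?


XOR: 000000100000

1 error(s) at position(s): 6


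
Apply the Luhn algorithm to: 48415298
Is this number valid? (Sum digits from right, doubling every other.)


Luhn sum = 45
45 mod 10 = 5

Invalid (Luhn sum mod 10 = 5)


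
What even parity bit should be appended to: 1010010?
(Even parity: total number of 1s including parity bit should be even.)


Number of 1s in data: 3
Parity bit: 1

1


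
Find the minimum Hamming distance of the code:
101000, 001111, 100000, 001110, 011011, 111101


Comparing all pairs, minimum distance: 1
Can detect 0 errors, correct 0 errors

1


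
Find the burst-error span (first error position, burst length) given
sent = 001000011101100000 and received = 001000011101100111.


XOR: 000000000000000111

Burst at position 15, length 3


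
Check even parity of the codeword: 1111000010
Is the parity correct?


Number of 1s: 5

No, parity error (5 ones)


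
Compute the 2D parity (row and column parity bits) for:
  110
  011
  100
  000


Row parities: 0010
Column parities: 001

Row P: 0010, Col P: 001, Corner: 1


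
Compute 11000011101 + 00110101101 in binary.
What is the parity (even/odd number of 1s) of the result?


11000011101 = 1565
00110101101 = 429
Sum = 1994 = 11111001010
1s count = 7

odd parity (7 ones in 11111001010)


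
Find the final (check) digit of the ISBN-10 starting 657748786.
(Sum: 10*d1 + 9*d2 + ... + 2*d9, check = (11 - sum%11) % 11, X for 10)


Weighted sum: 338
338 mod 11 = 8

Check digit: 3


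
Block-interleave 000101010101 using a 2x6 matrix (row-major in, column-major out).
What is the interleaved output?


Matrix:
  000101
  010101
Read columns: 000100110011

000100110011


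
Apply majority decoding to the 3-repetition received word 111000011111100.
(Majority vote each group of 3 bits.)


Groups: 111, 000, 011, 111, 100
Majority votes: 10110

10110


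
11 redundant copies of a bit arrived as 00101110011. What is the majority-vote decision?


Ones: 6 out of 11
Threshold: 6

1 (6/11 voted 1)


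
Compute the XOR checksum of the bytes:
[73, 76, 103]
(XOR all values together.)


XOR chain: 73 ^ 76 ^ 103 = 98

98


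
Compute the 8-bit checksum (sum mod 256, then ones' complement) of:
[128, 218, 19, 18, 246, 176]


Sum = 805 mod 256 = 37
Complement = 218

218


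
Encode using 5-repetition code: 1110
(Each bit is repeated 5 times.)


Each bit -> 5 copies

11111111111111100000


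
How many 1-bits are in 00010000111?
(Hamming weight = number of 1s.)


Counting 1s in 00010000111

4


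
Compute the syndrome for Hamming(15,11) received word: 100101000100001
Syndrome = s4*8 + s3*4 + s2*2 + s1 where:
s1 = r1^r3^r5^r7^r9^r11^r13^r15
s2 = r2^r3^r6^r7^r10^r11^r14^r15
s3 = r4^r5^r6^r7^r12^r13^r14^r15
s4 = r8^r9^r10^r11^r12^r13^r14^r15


s1=0, s2=1, s3=1, s4=0

Syndrome = 6 (error at position 6)


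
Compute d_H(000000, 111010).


XOR: 111010
Count of 1s: 4

4


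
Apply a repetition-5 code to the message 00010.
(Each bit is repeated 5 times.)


Each bit -> 5 copies

0000000000000001111100000


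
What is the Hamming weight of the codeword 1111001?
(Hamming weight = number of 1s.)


Counting 1s in 1111001

5


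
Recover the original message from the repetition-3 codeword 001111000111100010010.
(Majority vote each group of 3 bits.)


Groups: 001, 111, 000, 111, 100, 010, 010
Majority votes: 0101000

0101000


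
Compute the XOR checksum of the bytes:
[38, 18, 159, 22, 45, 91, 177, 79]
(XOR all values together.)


XOR chain: 38 ^ 18 ^ 159 ^ 22 ^ 45 ^ 91 ^ 177 ^ 79 = 53

53


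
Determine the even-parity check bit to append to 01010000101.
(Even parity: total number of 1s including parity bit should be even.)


Number of 1s in data: 4
Parity bit: 0

0


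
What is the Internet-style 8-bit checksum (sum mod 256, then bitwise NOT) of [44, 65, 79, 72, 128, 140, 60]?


Sum = 588 mod 256 = 76
Complement = 179

179


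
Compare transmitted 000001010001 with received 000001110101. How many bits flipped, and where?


XOR: 000000100100

2 error(s) at position(s): 6, 9


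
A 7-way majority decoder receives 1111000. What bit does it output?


Ones: 4 out of 7
Threshold: 4

1 (4/7 voted 1)


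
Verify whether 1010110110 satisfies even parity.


Number of 1s: 6

Yes, parity is correct (6 ones)


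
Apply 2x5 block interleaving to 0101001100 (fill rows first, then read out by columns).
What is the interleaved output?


Matrix:
  01010
  01100
Read columns: 0011011000

0011011000


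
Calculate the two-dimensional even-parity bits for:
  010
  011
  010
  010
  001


Row parities: 10111
Column parities: 000

Row P: 10111, Col P: 000, Corner: 0


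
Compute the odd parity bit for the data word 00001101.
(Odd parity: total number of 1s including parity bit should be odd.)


Number of 1s in data: 3
Parity bit: 0

0


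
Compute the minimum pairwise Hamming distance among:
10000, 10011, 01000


Comparing all pairs, minimum distance: 2
Can detect 1 errors, correct 0 errors

2


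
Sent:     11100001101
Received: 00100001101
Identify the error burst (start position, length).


XOR: 11000000000

Burst at position 0, length 2


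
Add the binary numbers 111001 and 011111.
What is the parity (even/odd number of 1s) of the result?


111001 = 57
011111 = 31
Sum = 88 = 1011000
1s count = 3

odd parity (3 ones in 1011000)


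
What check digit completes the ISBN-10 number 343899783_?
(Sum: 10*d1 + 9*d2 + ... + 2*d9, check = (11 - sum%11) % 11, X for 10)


Weighted sum: 303
303 mod 11 = 6

Check digit: 5


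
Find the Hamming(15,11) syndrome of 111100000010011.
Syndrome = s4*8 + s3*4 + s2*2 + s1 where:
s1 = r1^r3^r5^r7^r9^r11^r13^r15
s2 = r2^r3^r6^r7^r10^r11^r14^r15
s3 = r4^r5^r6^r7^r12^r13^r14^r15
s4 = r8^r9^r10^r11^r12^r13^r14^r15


s1=0, s2=1, s3=1, s4=1

Syndrome = 14 (error at position 14)


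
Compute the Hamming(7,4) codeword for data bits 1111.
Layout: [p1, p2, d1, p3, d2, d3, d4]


Parity bits: p1=1, p2=1, p3=1

1111111


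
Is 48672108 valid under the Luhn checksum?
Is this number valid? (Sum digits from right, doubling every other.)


Luhn sum = 39
39 mod 10 = 9

Invalid (Luhn sum mod 10 = 9)


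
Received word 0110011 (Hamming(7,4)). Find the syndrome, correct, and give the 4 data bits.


Syndrome = 0: no error detected

Data: 1011 (no errors)


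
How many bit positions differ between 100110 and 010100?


XOR: 110010
Count of 1s: 3

3


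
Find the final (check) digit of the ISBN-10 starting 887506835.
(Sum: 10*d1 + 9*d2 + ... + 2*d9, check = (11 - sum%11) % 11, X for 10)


Weighted sum: 324
324 mod 11 = 5

Check digit: 6


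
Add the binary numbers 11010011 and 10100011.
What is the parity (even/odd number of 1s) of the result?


11010011 = 211
10100011 = 163
Sum = 374 = 101110110
1s count = 6

even parity (6 ones in 101110110)


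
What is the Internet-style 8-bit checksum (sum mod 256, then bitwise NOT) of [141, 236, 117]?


Sum = 494 mod 256 = 238
Complement = 17

17


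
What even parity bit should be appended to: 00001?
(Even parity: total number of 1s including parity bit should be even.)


Number of 1s in data: 1
Parity bit: 1

1


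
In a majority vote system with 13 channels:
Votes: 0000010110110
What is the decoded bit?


Ones: 5 out of 13
Threshold: 7

0 (5/13 voted 1)


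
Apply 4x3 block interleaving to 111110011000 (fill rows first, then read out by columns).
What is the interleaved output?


Matrix:
  111
  110
  011
  000
Read columns: 110011101010

110011101010


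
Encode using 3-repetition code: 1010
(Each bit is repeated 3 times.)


Each bit -> 3 copies

111000111000


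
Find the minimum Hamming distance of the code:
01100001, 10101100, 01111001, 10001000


Comparing all pairs, minimum distance: 2
Can detect 1 errors, correct 0 errors

2


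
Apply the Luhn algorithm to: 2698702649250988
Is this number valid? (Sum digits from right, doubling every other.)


Luhn sum = 92
92 mod 10 = 2

Invalid (Luhn sum mod 10 = 2)


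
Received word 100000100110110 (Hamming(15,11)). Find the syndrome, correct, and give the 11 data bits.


Syndrome = 4: error at position 4

Data: 00010110110 (corrected bit 4)


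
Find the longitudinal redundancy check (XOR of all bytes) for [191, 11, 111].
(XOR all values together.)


XOR chain: 191 ^ 11 ^ 111 = 219

219


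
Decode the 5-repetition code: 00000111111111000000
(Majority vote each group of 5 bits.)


Groups: 00000, 11111, 11110, 00000
Majority votes: 0110

0110


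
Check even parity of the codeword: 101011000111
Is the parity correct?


Number of 1s: 7

No, parity error (7 ones)


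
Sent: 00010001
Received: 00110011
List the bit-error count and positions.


XOR: 00100010

2 error(s) at position(s): 2, 6


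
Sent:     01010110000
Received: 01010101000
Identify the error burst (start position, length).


XOR: 00000011000

Burst at position 6, length 2


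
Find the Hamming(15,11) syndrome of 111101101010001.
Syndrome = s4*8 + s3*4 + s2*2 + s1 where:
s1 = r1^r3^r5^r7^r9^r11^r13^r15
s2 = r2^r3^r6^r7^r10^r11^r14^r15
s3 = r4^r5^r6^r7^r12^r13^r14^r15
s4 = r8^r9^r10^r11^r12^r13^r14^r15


s1=0, s2=0, s3=0, s4=1

Syndrome = 8 (error at position 8)


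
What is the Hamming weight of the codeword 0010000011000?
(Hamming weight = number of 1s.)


Counting 1s in 0010000011000

3


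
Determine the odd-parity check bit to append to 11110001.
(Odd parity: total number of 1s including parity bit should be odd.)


Number of 1s in data: 5
Parity bit: 0

0


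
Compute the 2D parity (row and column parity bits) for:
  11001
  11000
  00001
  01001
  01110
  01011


Row parities: 101011
Column parities: 01100

Row P: 101011, Col P: 01100, Corner: 0


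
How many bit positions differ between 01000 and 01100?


XOR: 00100
Count of 1s: 1

1


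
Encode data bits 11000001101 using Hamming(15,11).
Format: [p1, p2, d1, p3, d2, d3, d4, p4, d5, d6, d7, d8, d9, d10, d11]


Parity bits: p1=0, p2=0, p3=0, p4=1

001010010001101


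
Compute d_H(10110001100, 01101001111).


XOR: 11011000011
Count of 1s: 6

6


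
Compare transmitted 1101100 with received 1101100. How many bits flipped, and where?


XOR: 0000000

0 errors (received matches sent)


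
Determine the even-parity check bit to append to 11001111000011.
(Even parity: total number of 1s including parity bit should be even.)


Number of 1s in data: 8
Parity bit: 0

0


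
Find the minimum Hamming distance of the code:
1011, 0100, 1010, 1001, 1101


Comparing all pairs, minimum distance: 1
Can detect 0 errors, correct 0 errors

1


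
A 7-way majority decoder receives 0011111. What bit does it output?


Ones: 5 out of 7
Threshold: 4

1 (5/7 voted 1)


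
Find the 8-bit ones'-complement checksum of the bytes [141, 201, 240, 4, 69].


Sum = 655 mod 256 = 143
Complement = 112

112


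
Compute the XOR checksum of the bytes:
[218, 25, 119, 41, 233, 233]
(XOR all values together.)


XOR chain: 218 ^ 25 ^ 119 ^ 41 ^ 233 ^ 233 = 157

157


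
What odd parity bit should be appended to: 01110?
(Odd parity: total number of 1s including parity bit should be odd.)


Number of 1s in data: 3
Parity bit: 0

0


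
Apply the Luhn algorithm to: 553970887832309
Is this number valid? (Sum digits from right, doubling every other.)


Luhn sum = 73
73 mod 10 = 3

Invalid (Luhn sum mod 10 = 3)


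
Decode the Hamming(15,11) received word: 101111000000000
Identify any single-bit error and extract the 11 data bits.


Syndrome = 5: error at position 5

Data: 10100000000 (corrected bit 5)


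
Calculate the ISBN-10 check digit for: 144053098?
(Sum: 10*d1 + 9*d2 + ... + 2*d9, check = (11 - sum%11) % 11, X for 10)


Weighted sum: 166
166 mod 11 = 1

Check digit: X


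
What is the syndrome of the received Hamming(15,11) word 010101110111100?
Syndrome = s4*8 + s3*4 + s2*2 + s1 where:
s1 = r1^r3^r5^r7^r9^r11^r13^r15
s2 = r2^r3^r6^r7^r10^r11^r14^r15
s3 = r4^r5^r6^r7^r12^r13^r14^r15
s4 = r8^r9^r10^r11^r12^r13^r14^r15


s1=1, s2=1, s3=1, s4=1

Syndrome = 15 (error at position 15)


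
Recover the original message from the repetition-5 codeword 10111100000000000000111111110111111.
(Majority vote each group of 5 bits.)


Groups: 10111, 10000, 00000, 00000, 11111, 11101, 11111
Majority votes: 1000111

1000111


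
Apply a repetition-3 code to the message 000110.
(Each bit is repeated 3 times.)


Each bit -> 3 copies

000000000111111000


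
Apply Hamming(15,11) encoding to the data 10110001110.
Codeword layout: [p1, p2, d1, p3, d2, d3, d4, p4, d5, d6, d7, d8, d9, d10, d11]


Parity bits: p1=1, p2=0, p3=1, p4=1

101101110001110


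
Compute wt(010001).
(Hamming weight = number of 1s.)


Counting 1s in 010001

2


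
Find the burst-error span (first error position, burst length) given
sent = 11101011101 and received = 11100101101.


XOR: 00001110000

Burst at position 4, length 3


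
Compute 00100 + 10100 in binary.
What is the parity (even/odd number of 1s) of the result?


00100 = 4
10100 = 20
Sum = 24 = 11000
1s count = 2

even parity (2 ones in 11000)


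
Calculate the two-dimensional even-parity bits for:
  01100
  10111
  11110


Row parities: 000
Column parities: 00101

Row P: 000, Col P: 00101, Corner: 0


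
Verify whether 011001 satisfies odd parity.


Number of 1s: 3

Yes, parity is correct (3 ones)


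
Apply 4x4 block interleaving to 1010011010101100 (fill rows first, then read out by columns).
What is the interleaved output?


Matrix:
  1010
  0110
  1010
  1100
Read columns: 1011010111100000

1011010111100000


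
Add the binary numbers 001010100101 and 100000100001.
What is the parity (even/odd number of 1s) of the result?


001010100101 = 677
100000100001 = 2081
Sum = 2758 = 101011000110
1s count = 6

even parity (6 ones in 101011000110)


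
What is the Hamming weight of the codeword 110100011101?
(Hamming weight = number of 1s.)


Counting 1s in 110100011101

7


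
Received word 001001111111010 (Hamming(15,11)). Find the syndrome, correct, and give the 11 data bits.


Syndrome = 0: no error detected

Data: 10111111010 (no errors)


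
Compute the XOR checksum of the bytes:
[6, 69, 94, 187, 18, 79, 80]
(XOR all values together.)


XOR chain: 6 ^ 69 ^ 94 ^ 187 ^ 18 ^ 79 ^ 80 = 171

171


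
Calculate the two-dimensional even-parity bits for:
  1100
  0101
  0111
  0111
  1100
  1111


Row parities: 001100
Column parities: 1010

Row P: 001100, Col P: 1010, Corner: 0


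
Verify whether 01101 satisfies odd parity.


Number of 1s: 3

Yes, parity is correct (3 ones)


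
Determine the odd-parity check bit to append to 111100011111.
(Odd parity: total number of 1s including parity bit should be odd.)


Number of 1s in data: 9
Parity bit: 0

0


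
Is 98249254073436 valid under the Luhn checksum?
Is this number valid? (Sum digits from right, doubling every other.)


Luhn sum = 70
70 mod 10 = 0

Valid (Luhn sum mod 10 = 0)


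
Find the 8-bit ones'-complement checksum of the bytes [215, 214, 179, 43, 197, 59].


Sum = 907 mod 256 = 139
Complement = 116

116


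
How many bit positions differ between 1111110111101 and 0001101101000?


XOR: 1110011010101
Count of 1s: 8

8


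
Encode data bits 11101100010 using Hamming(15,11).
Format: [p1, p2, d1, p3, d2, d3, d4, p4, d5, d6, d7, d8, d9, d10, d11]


Parity bits: p1=1, p2=0, p3=1, p4=1

101111011100010


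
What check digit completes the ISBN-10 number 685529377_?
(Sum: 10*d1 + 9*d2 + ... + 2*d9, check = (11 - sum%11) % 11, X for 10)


Weighted sum: 311
311 mod 11 = 3

Check digit: 8


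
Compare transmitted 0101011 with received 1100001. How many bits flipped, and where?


XOR: 1001010

3 error(s) at position(s): 0, 3, 5


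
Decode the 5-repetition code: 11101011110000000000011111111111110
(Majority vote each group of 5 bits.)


Groups: 11101, 01111, 00000, 00000, 01111, 11111, 11110
Majority votes: 1100111

1100111


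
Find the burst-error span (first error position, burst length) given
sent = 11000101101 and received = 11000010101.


XOR: 00000111000

Burst at position 5, length 3


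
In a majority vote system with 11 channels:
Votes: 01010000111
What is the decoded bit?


Ones: 5 out of 11
Threshold: 6

0 (5/11 voted 1)


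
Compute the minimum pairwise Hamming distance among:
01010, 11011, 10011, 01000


Comparing all pairs, minimum distance: 1
Can detect 0 errors, correct 0 errors

1


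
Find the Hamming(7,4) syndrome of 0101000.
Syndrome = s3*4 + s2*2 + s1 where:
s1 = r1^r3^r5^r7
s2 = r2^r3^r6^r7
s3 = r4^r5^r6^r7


s1=0, s2=1, s3=1

Syndrome = 6 (error at position 6)


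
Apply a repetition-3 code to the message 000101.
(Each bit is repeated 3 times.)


Each bit -> 3 copies

000000000111000111


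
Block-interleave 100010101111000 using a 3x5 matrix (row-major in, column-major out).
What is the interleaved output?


Matrix:
  10001
  01011
  11000
Read columns: 101011000010110

101011000010110


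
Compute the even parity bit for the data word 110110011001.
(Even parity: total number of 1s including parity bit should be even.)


Number of 1s in data: 7
Parity bit: 1

1


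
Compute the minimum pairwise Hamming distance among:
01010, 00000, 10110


Comparing all pairs, minimum distance: 2
Can detect 1 errors, correct 0 errors

2


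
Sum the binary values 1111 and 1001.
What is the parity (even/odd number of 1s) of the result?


1111 = 15
1001 = 9
Sum = 24 = 11000
1s count = 2

even parity (2 ones in 11000)


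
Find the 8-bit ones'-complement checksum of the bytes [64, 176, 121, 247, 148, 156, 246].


Sum = 1158 mod 256 = 134
Complement = 121

121


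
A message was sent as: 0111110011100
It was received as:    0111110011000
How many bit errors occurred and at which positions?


XOR: 0000000000100

1 error(s) at position(s): 10


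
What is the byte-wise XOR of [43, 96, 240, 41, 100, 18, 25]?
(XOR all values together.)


XOR chain: 43 ^ 96 ^ 240 ^ 41 ^ 100 ^ 18 ^ 25 = 253

253


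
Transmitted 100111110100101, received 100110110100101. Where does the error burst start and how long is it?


XOR: 000001000000000

Burst at position 5, length 1


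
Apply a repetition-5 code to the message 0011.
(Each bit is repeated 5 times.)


Each bit -> 5 copies

00000000001111111111


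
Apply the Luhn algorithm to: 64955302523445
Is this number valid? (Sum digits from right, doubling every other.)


Luhn sum = 53
53 mod 10 = 3

Invalid (Luhn sum mod 10 = 3)


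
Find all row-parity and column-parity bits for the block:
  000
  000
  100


Row parities: 001
Column parities: 100

Row P: 001, Col P: 100, Corner: 1


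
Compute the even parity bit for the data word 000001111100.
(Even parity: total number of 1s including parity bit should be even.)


Number of 1s in data: 5
Parity bit: 1

1


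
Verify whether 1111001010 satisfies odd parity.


Number of 1s: 6

No, parity error (6 ones)


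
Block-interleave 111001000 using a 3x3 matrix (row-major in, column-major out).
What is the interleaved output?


Matrix:
  111
  001
  000
Read columns: 100100110

100100110


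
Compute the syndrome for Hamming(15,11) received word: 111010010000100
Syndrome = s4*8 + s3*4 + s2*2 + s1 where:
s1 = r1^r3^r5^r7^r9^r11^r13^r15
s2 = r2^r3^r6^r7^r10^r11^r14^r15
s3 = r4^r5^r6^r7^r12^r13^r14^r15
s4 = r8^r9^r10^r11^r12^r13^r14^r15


s1=0, s2=0, s3=0, s4=0

Syndrome = 0 (no error)


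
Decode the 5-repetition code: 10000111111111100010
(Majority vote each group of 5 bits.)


Groups: 10000, 11111, 11111, 00010
Majority votes: 0110

0110


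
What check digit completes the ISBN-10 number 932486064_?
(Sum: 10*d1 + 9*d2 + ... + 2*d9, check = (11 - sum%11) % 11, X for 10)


Weighted sum: 265
265 mod 11 = 1

Check digit: X


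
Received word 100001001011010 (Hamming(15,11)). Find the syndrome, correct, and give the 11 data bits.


Syndrome = 7: error at position 7

Data: 00111011010 (corrected bit 7)


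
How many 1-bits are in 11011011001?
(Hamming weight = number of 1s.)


Counting 1s in 11011011001

7


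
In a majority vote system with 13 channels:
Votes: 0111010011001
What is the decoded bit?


Ones: 7 out of 13
Threshold: 7

1 (7/13 voted 1)


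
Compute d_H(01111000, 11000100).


XOR: 10111100
Count of 1s: 5

5


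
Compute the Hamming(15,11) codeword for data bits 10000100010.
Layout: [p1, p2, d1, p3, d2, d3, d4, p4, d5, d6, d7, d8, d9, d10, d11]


Parity bits: p1=1, p2=1, p3=1, p4=0

111100000100010


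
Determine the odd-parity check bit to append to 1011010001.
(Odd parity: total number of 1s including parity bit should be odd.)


Number of 1s in data: 5
Parity bit: 0

0


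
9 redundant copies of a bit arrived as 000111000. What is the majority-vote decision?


Ones: 3 out of 9
Threshold: 5

0 (3/9 voted 1)


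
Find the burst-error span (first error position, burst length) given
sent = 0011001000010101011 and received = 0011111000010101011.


XOR: 0000110000000000000

Burst at position 4, length 2


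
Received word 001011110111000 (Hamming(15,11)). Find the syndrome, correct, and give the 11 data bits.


Syndrome = 2: error at position 2

Data: 11110111000 (corrected bit 2)


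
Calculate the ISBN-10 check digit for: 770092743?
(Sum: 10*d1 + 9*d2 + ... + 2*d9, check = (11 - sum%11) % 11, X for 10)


Weighted sum: 243
243 mod 11 = 1

Check digit: X


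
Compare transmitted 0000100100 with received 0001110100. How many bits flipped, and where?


XOR: 0001010000

2 error(s) at position(s): 3, 5


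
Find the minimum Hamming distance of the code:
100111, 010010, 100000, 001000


Comparing all pairs, minimum distance: 2
Can detect 1 errors, correct 0 errors

2


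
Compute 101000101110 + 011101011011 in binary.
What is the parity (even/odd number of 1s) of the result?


101000101110 = 2606
011101011011 = 1883
Sum = 4489 = 1000110001001
1s count = 5

odd parity (5 ones in 1000110001001)


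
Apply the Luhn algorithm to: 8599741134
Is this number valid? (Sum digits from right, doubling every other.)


Luhn sum = 52
52 mod 10 = 2

Invalid (Luhn sum mod 10 = 2)


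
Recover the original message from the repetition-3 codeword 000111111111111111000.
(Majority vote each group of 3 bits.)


Groups: 000, 111, 111, 111, 111, 111, 000
Majority votes: 0111110

0111110


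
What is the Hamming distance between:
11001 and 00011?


XOR: 11010
Count of 1s: 3

3


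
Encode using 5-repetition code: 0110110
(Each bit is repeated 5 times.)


Each bit -> 5 copies

00000111111111100000111111111100000


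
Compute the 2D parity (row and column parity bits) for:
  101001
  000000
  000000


Row parities: 100
Column parities: 101001

Row P: 100, Col P: 101001, Corner: 1


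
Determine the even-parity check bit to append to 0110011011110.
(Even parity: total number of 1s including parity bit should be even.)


Number of 1s in data: 8
Parity bit: 0

0


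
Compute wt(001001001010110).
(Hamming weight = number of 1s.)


Counting 1s in 001001001010110

6


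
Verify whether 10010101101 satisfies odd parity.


Number of 1s: 6

No, parity error (6 ones)


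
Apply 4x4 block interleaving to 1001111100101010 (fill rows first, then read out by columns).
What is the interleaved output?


Matrix:
  1001
  1111
  0010
  1010
Read columns: 1101010001111100

1101010001111100


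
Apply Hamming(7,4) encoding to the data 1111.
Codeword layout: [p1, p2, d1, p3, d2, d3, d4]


Parity bits: p1=1, p2=1, p3=1

1111111


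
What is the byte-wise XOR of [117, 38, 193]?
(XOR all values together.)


XOR chain: 117 ^ 38 ^ 193 = 146

146


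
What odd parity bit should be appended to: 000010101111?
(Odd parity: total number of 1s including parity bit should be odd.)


Number of 1s in data: 6
Parity bit: 1

1


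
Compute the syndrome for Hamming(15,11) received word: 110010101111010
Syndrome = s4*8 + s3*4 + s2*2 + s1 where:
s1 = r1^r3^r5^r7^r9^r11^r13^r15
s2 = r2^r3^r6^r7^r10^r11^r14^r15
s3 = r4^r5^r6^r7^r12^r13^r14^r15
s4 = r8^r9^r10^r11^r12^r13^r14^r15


s1=1, s2=1, s3=0, s4=1

Syndrome = 11 (error at position 11)


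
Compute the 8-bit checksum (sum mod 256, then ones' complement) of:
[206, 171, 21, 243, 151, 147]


Sum = 939 mod 256 = 171
Complement = 84

84


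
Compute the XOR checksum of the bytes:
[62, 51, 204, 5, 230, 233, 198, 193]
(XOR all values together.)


XOR chain: 62 ^ 51 ^ 204 ^ 5 ^ 230 ^ 233 ^ 198 ^ 193 = 204

204


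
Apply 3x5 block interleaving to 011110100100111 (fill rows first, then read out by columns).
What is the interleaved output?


Matrix:
  01111
  01001
  00111
Read columns: 000110101101111

000110101101111


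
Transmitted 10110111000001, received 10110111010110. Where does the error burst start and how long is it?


XOR: 00000000010111

Burst at position 9, length 5


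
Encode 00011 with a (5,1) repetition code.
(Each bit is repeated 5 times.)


Each bit -> 5 copies

0000000000000001111111111


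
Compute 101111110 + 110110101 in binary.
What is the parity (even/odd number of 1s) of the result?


101111110 = 382
110110101 = 437
Sum = 819 = 1100110011
1s count = 6

even parity (6 ones in 1100110011)


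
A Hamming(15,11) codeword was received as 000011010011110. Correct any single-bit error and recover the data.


Syndrome = 15: error at position 15

Data: 01100011111 (corrected bit 15)


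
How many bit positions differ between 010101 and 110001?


XOR: 100100
Count of 1s: 2

2


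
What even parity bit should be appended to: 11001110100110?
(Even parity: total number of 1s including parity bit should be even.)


Number of 1s in data: 8
Parity bit: 0

0


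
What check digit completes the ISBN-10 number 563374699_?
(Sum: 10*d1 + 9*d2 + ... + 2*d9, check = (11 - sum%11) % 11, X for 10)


Weighted sum: 280
280 mod 11 = 5

Check digit: 6


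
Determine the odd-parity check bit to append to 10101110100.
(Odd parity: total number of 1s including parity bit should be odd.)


Number of 1s in data: 6
Parity bit: 1

1


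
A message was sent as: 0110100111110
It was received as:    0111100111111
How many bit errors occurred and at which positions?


XOR: 0001000000001

2 error(s) at position(s): 3, 12


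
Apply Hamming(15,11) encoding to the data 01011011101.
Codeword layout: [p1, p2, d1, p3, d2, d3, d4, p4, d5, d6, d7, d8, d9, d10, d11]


Parity bits: p1=0, p2=1, p3=1, p4=1

010110111011101


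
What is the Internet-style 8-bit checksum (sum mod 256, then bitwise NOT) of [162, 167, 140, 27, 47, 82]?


Sum = 625 mod 256 = 113
Complement = 142

142


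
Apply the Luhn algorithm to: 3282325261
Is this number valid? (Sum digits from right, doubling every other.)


Luhn sum = 32
32 mod 10 = 2

Invalid (Luhn sum mod 10 = 2)


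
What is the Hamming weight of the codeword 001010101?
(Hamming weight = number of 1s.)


Counting 1s in 001010101

4


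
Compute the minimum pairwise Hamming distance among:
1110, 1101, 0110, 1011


Comparing all pairs, minimum distance: 1
Can detect 0 errors, correct 0 errors

1


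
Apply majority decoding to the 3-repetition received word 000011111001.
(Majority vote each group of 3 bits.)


Groups: 000, 011, 111, 001
Majority votes: 0110

0110


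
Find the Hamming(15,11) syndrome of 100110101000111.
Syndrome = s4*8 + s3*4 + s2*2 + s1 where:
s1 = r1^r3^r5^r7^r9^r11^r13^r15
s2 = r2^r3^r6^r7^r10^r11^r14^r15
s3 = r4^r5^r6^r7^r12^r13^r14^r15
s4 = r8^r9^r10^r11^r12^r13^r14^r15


s1=0, s2=1, s3=0, s4=0

Syndrome = 2 (error at position 2)


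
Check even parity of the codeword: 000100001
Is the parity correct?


Number of 1s: 2

Yes, parity is correct (2 ones)


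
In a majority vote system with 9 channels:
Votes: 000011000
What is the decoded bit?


Ones: 2 out of 9
Threshold: 5

0 (2/9 voted 1)


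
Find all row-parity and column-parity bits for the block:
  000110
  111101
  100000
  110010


Row parities: 0111
Column parities: 101001

Row P: 0111, Col P: 101001, Corner: 1


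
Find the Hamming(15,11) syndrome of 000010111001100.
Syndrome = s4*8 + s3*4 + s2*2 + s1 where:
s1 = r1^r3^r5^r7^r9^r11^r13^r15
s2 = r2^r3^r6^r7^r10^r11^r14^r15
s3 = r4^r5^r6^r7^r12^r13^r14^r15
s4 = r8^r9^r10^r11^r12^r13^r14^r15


s1=0, s2=1, s3=0, s4=0

Syndrome = 2 (error at position 2)
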